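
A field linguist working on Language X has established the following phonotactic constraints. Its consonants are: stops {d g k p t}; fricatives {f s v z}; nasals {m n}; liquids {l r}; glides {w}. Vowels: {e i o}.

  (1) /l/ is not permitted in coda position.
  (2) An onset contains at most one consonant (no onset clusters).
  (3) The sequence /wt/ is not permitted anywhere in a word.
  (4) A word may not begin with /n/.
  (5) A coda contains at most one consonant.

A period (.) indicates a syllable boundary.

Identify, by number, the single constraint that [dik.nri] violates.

2

[dik.nri]: syllable 2 onset /nr/ has 2 consonants (> 1).
This is a violation of constraint 2: "An onset contains at most one consonant (no onset clusters)."
The remaining constraints (1, 3, 4, 5) are satisfied.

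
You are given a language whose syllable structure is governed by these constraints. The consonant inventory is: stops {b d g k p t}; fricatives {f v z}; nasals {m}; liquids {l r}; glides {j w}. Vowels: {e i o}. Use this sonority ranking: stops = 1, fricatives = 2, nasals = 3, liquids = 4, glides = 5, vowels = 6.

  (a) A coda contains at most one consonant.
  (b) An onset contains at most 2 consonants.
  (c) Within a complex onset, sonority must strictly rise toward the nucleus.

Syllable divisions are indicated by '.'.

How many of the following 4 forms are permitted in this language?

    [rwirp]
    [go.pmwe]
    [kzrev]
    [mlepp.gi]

0

[rwirp] — violates constraint (a): syllable 1 coda /rp/ has 2 consonants (> 1) → not permitted
[go.pmwe] — violates constraint (b): syllable 2 onset /pmw/ has 3 consonants (> 2) → not permitted
[kzrev] — violates constraint (b): syllable 1 onset /kzr/ has 3 consonants (> 2) → not permitted
[mlepp.gi] — violates constraint (a): syllable 1 coda /pp/ has 2 consonants (> 1) → not permitted
No form is permitted → 0.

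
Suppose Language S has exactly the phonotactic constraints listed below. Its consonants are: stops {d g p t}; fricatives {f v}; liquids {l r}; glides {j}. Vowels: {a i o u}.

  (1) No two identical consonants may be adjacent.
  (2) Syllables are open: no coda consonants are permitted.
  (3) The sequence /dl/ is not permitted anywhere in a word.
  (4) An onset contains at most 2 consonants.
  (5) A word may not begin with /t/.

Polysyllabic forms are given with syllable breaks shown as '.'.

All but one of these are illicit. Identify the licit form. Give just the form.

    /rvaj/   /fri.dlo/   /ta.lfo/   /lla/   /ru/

/rvaj/ — violates constraint 2: syllable 1 coda /j/ has 1 consonant (> 0) → illicit
/fri.dlo/ — violates constraint 3: contains banned sequence /dl/ → illicit
/ta.lfo/ — violates constraint 5: word begins with /t/ → illicit
/lla/ — violates constraint 1: adjacent identical consonants /ll/ → illicit
/ru/ — σ1 onset /r/, coda /∅/ ok → licit

/ru/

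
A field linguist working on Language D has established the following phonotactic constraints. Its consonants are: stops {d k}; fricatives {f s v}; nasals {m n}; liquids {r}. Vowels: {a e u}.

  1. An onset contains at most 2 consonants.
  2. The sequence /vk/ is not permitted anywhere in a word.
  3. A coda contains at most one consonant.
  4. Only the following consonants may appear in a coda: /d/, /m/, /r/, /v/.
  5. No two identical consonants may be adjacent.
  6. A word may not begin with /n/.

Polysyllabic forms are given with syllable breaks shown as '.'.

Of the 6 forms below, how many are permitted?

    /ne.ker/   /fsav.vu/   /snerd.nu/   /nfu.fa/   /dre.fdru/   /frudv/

/ne.ker/ — violates constraint 6: word begins with /n/ → not permitted
/fsav.vu/ — violates constraint 5: adjacent identical consonants /vv/ → not permitted
/snerd.nu/ — violates constraint 3: syllable 1 coda /rd/ has 2 consonants (> 1) → not permitted
/nfu.fa/ — violates constraint 6: word begins with /n/ → not permitted
/dre.fdru/ — violates constraint 1: syllable 2 onset /fdr/ has 3 consonants (> 2) → not permitted
/frudv/ — violates constraint 3: syllable 1 coda /dv/ has 2 consonants (> 1) → not permitted
No form is permitted → 0.

0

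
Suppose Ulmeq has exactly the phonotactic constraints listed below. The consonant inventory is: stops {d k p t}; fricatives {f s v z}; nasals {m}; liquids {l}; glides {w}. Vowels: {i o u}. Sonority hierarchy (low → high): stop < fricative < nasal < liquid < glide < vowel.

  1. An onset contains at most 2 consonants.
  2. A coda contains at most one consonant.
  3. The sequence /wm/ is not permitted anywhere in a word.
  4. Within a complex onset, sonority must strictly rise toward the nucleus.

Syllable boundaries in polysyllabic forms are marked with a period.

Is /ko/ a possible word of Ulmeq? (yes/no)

yes

/ko/ — σ1 onset /k/, coda /∅/ ok → licit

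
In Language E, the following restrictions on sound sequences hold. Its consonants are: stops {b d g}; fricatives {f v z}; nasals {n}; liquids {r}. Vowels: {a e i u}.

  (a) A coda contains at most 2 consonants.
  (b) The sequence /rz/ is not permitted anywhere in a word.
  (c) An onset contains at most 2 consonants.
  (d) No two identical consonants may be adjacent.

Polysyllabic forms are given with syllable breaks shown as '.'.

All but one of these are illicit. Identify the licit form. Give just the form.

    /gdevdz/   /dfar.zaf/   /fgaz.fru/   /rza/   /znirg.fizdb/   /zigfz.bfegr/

/fgaz.fru/

/gdevdz/ — violates constraint (a): syllable 1 coda /vdz/ has 3 consonants (> 2) → illicit
/dfar.zaf/ — violates constraint (b): contains banned sequence /rz/ → illicit
/fgaz.fru/ — σ1 onset /fg/ (2C), coda /z/ ok; σ2 onset /fr/ (2C), coda /∅/ ok → licit
/rza/ — violates constraint (b): contains banned sequence /rz/ → illicit
/znirg.fizdb/ — violates constraint (a): syllable 2 coda /zdb/ has 3 consonants (> 2) → illicit
/zigfz.bfegr/ — violates constraint (a): syllable 1 coda /gfz/ has 3 consonants (> 2) → illicit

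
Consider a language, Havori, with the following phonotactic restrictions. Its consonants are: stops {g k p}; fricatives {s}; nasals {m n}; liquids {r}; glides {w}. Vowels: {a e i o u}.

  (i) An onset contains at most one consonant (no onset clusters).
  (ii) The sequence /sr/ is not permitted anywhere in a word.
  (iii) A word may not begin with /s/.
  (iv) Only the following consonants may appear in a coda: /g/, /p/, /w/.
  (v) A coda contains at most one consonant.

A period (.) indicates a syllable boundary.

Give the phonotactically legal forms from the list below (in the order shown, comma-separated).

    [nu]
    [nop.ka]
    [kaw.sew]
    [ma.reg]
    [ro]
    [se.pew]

[nu] — σ1 onset /n/, coda /∅/ ok → phonotactically legal
[nop.ka] — σ1 onset /n/, coda /p/ ok; σ2 onset /k/, coda /∅/ ok → phonotactically legal
[kaw.sew] — σ1 onset /k/, coda /w/ ok; σ2 onset /s/, coda /w/ ok → phonotactically legal
[ma.reg] — σ1 onset /m/, coda /∅/ ok; σ2 onset /r/, coda /g/ ok → phonotactically legal
[ro] — σ1 onset /r/, coda /∅/ ok → phonotactically legal
[se.pew] — violates constraint (iii): word begins with /s/ → phonotactically illegal

[nu], [nop.ka], [kaw.sew], [ma.reg], [ro]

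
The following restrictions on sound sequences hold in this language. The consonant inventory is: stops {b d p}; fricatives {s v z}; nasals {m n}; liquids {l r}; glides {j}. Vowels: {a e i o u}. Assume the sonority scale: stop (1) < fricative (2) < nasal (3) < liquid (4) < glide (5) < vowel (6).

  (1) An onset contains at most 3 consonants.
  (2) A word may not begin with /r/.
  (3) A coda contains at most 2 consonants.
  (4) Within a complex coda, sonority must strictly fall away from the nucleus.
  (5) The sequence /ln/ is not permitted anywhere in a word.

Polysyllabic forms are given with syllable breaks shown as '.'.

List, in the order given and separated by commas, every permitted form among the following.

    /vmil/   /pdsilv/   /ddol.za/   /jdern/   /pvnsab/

/vmil/, /pdsilv/, /ddol.za/, /jdern/

/vmil/ — σ1 onset /vm/ (2C), coda /l/ ok → permitted
/pdsilv/ — σ1 onset /pds/ (3C), coda /lv/ (4→2 falls) ok → permitted
/ddol.za/ — σ1 onset /dd/ (2C), coda /l/ ok; σ2 onset /z/, coda /∅/ ok → permitted
/jdern/ — σ1 onset /jd/ (2C), coda /rn/ (4→3 falls) ok → permitted
/pvnsab/ — violates constraint 1: syllable 1 onset /pvns/ has 4 consonants (> 3) → not permitted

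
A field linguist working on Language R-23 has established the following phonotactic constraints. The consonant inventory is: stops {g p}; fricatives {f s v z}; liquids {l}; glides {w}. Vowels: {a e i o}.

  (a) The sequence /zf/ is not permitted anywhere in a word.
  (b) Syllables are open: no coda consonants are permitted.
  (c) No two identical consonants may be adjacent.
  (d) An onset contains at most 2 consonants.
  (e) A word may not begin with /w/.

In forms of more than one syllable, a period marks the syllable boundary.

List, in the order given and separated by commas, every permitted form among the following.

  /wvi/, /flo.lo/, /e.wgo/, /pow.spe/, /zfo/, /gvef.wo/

/wvi/ — violates constraint (e): word begins with /w/ → not permitted
/flo.lo/ — σ1 onset /fl/ (2C), coda /∅/ ok; σ2 onset /l/, coda /∅/ ok → permitted
/e.wgo/ — σ1 onset /∅/, coda /∅/ ok; σ2 onset /wg/ (2C), coda /∅/ ok → permitted
/pow.spe/ — violates constraint (b): syllable 1 coda /w/ has 1 consonant (> 0) → not permitted
/zfo/ — violates constraint (a): contains banned sequence /zf/ → not permitted
/gvef.wo/ — violates constraint (b): syllable 1 coda /f/ has 1 consonant (> 0) → not permitted

/flo.lo/, /e.wgo/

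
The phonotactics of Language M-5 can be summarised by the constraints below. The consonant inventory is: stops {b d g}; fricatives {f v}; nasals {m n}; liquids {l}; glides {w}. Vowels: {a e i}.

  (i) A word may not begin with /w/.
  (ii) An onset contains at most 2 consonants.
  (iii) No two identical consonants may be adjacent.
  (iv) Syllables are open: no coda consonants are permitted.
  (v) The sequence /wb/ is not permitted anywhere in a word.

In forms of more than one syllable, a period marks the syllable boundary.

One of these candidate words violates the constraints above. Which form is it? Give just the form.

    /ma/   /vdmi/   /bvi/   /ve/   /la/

/vdmi/

/ma/ — σ1 onset /m/, coda /∅/ ok → well-formed
/vdmi/ — violates constraint (ii): syllable 1 onset /vdm/ has 3 consonants (> 2) → ill-formed
/bvi/ — σ1 onset /bv/ (2C), coda /∅/ ok → well-formed
/ve/ — σ1 onset /v/, coda /∅/ ok → well-formed
/la/ — σ1 onset /l/, coda /∅/ ok → well-formed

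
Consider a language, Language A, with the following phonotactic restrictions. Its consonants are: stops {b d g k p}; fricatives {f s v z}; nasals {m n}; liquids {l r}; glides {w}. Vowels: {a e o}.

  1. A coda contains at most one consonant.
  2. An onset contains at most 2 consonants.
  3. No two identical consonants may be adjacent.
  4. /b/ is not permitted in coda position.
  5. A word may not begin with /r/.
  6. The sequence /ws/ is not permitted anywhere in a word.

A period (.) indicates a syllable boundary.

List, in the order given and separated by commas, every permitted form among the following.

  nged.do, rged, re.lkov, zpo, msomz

nged.do — violates constraint 3: adjacent identical consonants /dd/ → not permitted
rged — violates constraint 5: word begins with /r/ → not permitted
re.lkov — violates constraint 5: word begins with /r/ → not permitted
zpo — σ1 onset /zp/ (2C), coda /∅/ ok → permitted
msomz — violates constraint 1: syllable 1 coda /mz/ has 2 consonants (> 1) → not permitted

zpo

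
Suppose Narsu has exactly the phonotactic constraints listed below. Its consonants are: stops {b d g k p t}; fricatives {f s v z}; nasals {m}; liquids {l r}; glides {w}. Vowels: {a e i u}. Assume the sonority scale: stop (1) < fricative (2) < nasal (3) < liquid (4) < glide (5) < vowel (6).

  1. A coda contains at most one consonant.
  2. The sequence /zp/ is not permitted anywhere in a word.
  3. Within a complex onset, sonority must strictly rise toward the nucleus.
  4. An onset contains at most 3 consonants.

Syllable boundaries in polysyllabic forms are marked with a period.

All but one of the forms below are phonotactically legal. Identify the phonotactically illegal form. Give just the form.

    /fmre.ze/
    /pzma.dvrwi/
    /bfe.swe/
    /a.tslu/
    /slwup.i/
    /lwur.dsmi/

/fmre.ze/ — σ1 onset /fmr/ (2→3→4 rises), coda /∅/ ok; σ2 onset /z/, coda /∅/ ok → phonotactically legal
/pzma.dvrwi/ — violates constraint 4: syllable 2 onset /dvrw/ has 4 consonants (> 3) → phonotactically illegal
/bfe.swe/ — σ1 onset /bf/ (1→2 rises), coda /∅/ ok; σ2 onset /sw/ (2→5 rises), coda /∅/ ok → phonotactically legal
/a.tslu/ — σ1 onset /∅/, coda /∅/ ok; σ2 onset /tsl/ (1→2→4 rises), coda /∅/ ok → phonotactically legal
/slwup.i/ — σ1 onset /slw/ (2→4→5 rises), coda /p/ ok; σ2 onset /∅/, coda /∅/ ok → phonotactically legal
/lwur.dsmi/ — σ1 onset /lw/ (4→5 rises), coda /r/ ok; σ2 onset /dsm/ (1→2→3 rises), coda /∅/ ok → phonotactically legal

/pzma.dvrwi/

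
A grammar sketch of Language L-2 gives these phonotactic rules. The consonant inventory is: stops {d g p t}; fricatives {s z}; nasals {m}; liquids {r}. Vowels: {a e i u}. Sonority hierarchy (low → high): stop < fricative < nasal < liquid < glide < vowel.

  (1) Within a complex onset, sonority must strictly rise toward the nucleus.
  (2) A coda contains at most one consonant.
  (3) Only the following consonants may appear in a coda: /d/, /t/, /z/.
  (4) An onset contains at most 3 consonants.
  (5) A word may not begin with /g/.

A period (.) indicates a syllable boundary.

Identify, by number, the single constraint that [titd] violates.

2

[titd]: syllable 1 coda /td/ has 2 consonants (> 1).
This is a violation of constraint 2: "A coda contains at most one consonant."
The remaining constraints (1, 3, 4, 5) are satisfied.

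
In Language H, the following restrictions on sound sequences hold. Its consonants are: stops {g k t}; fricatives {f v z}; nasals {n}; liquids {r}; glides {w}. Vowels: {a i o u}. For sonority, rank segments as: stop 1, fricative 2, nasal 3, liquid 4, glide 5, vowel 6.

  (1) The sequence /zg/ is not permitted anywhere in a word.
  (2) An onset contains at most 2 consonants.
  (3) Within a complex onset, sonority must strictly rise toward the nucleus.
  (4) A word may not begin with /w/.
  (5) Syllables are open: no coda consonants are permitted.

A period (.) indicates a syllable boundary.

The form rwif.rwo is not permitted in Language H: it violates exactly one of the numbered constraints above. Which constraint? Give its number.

rwif.rwo: syllable 1 coda /f/ has 1 consonant (> 0).
This is a violation of constraint 5: "Syllables are open: no coda consonants are permitted."
The remaining constraints (1, 2, 3, 4) are satisfied.

5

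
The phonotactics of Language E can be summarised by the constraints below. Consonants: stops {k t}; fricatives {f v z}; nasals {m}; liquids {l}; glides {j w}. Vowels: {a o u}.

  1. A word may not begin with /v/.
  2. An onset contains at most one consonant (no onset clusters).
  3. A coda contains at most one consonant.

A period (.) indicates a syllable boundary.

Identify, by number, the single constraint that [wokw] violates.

3

[wokw]: syllable 1 coda /kw/ has 2 consonants (> 1).
This is a violation of constraint 3: "A coda contains at most one consonant."
The remaining constraints (1, 2) are satisfied.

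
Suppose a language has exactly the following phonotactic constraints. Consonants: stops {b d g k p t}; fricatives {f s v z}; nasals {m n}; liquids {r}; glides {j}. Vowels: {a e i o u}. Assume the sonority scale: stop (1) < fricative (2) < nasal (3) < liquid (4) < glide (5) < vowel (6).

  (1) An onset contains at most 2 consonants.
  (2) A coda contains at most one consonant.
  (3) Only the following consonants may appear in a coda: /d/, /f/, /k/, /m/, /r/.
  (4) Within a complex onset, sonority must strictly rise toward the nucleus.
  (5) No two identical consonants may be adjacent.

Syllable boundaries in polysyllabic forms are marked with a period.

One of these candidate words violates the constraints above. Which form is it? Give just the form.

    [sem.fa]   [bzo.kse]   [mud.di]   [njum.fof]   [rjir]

[sem.fa] — σ1 onset /s/, coda /m/ ok; σ2 onset /f/, coda /∅/ ok → phonotactically legal
[bzo.kse] — σ1 onset /bz/ (1→2 rises), coda /∅/ ok; σ2 onset /ks/ (1→2 rises), coda /∅/ ok → phonotactically legal
[mud.di] — violates constraint 5: adjacent identical consonants /dd/ → phonotactically illegal
[njum.fof] — σ1 onset /nj/ (3→5 rises), coda /m/ ok; σ2 onset /f/, coda /f/ ok → phonotactically legal
[rjir] — σ1 onset /rj/ (4→5 rises), coda /r/ ok → phonotactically legal

[mud.di]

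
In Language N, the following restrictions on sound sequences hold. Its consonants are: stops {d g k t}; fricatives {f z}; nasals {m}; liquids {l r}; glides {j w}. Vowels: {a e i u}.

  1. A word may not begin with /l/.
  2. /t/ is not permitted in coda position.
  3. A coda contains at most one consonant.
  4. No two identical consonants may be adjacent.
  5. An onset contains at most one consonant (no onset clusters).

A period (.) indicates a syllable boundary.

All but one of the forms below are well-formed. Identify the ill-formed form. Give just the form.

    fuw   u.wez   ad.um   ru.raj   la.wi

fuw — σ1 onset /f/, coda /w/ ok → well-formed
u.wez — σ1 onset /∅/, coda /∅/ ok; σ2 onset /w/, coda /z/ ok → well-formed
ad.um — σ1 onset /∅/, coda /d/ ok; σ2 onset /∅/, coda /m/ ok → well-formed
ru.raj — σ1 onset /r/, coda /∅/ ok; σ2 onset /r/, coda /j/ ok → well-formed
la.wi — violates constraint 1: word begins with /l/ → ill-formed

la.wi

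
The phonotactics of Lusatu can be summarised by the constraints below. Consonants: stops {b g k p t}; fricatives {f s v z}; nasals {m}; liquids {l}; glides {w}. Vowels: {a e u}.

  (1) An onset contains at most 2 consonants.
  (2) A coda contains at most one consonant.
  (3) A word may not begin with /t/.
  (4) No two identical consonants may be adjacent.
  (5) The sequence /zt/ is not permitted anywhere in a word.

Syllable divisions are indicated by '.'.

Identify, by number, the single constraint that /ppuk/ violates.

/ppuk/: adjacent identical consonants /pp/.
This is a violation of constraint 4: "No two identical consonants may be adjacent."
The remaining constraints (1, 2, 3, 5) are satisfied.

4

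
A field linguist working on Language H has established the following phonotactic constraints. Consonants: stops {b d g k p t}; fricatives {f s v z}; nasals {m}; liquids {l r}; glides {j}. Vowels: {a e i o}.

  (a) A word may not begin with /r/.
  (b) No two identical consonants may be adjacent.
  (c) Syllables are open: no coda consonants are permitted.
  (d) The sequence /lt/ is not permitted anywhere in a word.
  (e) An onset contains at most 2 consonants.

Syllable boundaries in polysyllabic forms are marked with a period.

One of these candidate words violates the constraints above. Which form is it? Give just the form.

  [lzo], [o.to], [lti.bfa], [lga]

[lzo] — σ1 onset /lz/ (2C), coda /∅/ ok → licit
[o.to] — σ1 onset /∅/, coda /∅/ ok; σ2 onset /t/, coda /∅/ ok → licit
[lti.bfa] — violates constraint (d): contains banned sequence /lt/ → illicit
[lga] — σ1 onset /lg/ (2C), coda /∅/ ok → licit

[lti.bfa]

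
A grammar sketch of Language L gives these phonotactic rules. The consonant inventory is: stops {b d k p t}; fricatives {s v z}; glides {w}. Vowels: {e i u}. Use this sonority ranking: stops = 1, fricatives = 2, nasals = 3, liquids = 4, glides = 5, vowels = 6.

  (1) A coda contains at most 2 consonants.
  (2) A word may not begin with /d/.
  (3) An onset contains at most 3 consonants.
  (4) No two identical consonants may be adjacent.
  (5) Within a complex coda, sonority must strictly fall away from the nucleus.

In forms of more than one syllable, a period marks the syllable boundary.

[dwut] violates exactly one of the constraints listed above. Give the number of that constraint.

[dwut]: word begins with /d/.
This is a violation of constraint 2: "A word may not begin with /d/."
The remaining constraints (1, 3, 4, 5) are satisfied.

2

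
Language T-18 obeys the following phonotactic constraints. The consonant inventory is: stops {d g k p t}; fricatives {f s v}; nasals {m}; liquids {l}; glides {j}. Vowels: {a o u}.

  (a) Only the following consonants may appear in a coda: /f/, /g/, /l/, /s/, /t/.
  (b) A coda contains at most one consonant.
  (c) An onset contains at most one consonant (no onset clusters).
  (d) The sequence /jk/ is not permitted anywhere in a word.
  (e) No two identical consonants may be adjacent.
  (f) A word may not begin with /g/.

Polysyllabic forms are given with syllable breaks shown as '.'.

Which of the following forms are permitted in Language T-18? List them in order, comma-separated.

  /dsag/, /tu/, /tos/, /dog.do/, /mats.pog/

/dsag/ — violates constraint (c): syllable 1 onset /ds/ has 2 consonants (> 1) → not permitted
/tu/ — σ1 onset /t/, coda /∅/ ok → permitted
/tos/ — σ1 onset /t/, coda /s/ ok → permitted
/dog.do/ — σ1 onset /d/, coda /g/ ok; σ2 onset /d/, coda /∅/ ok → permitted
/mats.pog/ — violates constraint (b): syllable 1 coda /ts/ has 2 consonants (> 1) → not permitted

/tu/, /tos/, /dog.do/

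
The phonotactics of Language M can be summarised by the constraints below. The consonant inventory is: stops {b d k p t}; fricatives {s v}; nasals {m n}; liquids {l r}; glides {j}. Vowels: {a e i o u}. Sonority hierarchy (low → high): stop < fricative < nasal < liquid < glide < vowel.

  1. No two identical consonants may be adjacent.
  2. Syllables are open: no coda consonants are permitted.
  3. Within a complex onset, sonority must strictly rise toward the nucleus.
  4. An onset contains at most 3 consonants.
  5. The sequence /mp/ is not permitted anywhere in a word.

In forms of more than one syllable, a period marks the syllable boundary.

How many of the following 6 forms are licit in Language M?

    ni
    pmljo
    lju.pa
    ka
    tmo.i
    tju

ni — σ1 onset /n/, coda /∅/ ok → licit
pmljo — violates constraint 4: syllable 1 onset /pmlj/ has 4 consonants (> 3) → illicit
lju.pa — σ1 onset /lj/ (4→5 rises), coda /∅/ ok; σ2 onset /p/, coda /∅/ ok → licit
ka — σ1 onset /k/, coda /∅/ ok → licit
tmo.i — σ1 onset /tm/ (1→3 rises), coda /∅/ ok; σ2 onset /∅/, coda /∅/ ok → licit
tju — σ1 onset /tj/ (1→5 rises), coda /∅/ ok → licit
Licit: ni, lju.pa, ka, tmo.i, tju → 5.

5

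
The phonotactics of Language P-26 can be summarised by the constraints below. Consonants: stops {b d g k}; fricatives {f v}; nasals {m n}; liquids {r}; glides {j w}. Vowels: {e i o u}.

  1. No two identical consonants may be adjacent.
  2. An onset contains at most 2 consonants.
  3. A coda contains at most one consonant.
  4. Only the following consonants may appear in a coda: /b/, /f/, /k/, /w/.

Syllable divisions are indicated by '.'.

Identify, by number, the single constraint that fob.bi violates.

fob.bi: adjacent identical consonants /bb/.
This is a violation of constraint 1: "No two identical consonants may be adjacent."
The remaining constraints (2, 3, 4) are satisfied.

1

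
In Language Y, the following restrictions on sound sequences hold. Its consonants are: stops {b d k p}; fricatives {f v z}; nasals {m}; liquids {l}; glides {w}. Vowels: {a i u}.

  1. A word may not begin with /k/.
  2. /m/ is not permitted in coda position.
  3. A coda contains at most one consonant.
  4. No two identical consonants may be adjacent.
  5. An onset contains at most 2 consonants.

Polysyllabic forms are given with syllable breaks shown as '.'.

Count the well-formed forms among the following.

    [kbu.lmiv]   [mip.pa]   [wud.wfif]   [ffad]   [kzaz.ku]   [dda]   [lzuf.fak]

1

[kbu.lmiv] — violates constraint 1: word begins with /k/ → ill-formed
[mip.pa] — violates constraint 4: adjacent identical consonants /pp/ → ill-formed
[wud.wfif] — σ1 onset /w/, coda /d/ ok; σ2 onset /wf/ (2C), coda /f/ ok → well-formed
[ffad] — violates constraint 4: adjacent identical consonants /ff/ → ill-formed
[kzaz.ku] — violates constraint 1: word begins with /k/ → ill-formed
[dda] — violates constraint 4: adjacent identical consonants /dd/ → ill-formed
[lzuf.fak] — violates constraint 4: adjacent identical consonants /ff/ → ill-formed
Well-formed: [wud.wfif] → 1.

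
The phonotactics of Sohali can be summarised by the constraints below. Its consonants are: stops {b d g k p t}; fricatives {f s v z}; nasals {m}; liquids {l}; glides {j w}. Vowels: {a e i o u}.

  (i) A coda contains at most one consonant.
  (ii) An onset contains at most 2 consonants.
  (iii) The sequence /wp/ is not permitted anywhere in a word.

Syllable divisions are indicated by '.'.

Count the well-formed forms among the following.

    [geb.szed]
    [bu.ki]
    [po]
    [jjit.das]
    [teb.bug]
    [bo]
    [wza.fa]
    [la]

[geb.szed] — σ1 onset /g/, coda /b/ ok; σ2 onset /sz/ (2C), coda /d/ ok → well-formed
[bu.ki] — σ1 onset /b/, coda /∅/ ok; σ2 onset /k/, coda /∅/ ok → well-formed
[po] — σ1 onset /p/, coda /∅/ ok → well-formed
[jjit.das] — σ1 onset /jj/ (2C), coda /t/ ok; σ2 onset /d/, coda /s/ ok → well-formed
[teb.bug] — σ1 onset /t/, coda /b/ ok; σ2 onset /b/, coda /g/ ok → well-formed
[bo] — σ1 onset /b/, coda /∅/ ok → well-formed
[wza.fa] — σ1 onset /wz/ (2C), coda /∅/ ok; σ2 onset /f/, coda /∅/ ok → well-formed
[la] — σ1 onset /l/, coda /∅/ ok → well-formed
Well-formed: [geb.szed], [bu.ki], [po], [jjit.das], [teb.bug], [bo], [wza.fa], [la] → 8.

8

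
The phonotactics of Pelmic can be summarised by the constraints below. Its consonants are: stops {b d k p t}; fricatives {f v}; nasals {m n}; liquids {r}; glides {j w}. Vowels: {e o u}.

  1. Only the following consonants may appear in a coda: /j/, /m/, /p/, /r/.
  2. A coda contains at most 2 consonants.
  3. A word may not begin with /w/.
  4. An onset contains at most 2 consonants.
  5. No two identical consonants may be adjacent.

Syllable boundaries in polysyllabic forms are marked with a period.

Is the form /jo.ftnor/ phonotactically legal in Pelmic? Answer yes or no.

no

/jo.ftnor/ — violates constraint 4: syllable 2 onset /ftn/ has 3 consonants (> 2) → phonotactically illegal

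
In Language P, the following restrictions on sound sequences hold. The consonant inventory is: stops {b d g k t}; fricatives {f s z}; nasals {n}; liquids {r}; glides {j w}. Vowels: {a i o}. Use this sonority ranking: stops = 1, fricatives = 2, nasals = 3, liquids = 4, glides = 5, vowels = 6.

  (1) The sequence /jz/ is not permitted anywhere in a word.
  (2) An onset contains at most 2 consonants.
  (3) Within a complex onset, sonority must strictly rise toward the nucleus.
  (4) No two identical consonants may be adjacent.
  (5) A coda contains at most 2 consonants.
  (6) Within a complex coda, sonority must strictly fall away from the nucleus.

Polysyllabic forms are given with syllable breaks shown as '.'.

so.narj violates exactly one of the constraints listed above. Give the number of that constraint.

so.narj: syllable 2 coda /rj/: /r/ (liquid, 4) → /j/ (glide, 5) does not fall.
This is a violation of constraint 6: "Within a complex coda, sonority must strictly fall away from the nucleus."
The remaining constraints (1, 2, 3, 4, 5) are satisfied.

6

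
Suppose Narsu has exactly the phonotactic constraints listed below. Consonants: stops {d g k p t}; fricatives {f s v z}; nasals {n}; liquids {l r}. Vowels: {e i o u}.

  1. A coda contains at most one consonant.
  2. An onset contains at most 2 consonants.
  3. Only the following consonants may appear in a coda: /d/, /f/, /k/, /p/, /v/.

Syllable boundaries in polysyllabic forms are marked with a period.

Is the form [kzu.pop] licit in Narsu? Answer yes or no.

yes

[kzu.pop] — σ1 onset /kz/ (2C), coda /∅/ ok; σ2 onset /p/, coda /p/ ok → licit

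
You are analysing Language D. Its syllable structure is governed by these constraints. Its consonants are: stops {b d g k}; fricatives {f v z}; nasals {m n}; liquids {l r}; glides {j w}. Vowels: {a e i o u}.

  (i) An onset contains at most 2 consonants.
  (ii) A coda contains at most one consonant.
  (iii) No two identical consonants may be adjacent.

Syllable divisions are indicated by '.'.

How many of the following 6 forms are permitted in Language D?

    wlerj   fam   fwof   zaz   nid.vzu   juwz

4

wlerj — violates constraint (ii): syllable 1 coda /rj/ has 2 consonants (> 1) → not permitted
fam — σ1 onset /f/, coda /m/ ok → permitted
fwof — σ1 onset /fw/ (2C), coda /f/ ok → permitted
zaz — σ1 onset /z/, coda /z/ ok → permitted
nid.vzu — σ1 onset /n/, coda /d/ ok; σ2 onset /vz/ (2C), coda /∅/ ok → permitted
juwz — violates constraint (ii): syllable 1 coda /wz/ has 2 consonants (> 1) → not permitted
Permitted: fam, fwof, zaz, nid.vzu → 4.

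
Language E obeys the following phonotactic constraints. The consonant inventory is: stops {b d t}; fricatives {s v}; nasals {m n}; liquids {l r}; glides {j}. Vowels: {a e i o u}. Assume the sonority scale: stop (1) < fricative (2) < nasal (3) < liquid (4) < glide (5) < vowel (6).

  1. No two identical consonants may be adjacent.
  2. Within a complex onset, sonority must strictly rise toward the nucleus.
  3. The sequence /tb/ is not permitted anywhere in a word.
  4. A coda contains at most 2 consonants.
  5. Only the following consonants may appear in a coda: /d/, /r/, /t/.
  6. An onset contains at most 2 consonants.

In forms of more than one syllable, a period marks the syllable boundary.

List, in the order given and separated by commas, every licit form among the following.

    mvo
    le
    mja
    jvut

le, mja

mvo — violates constraint 2: syllable 1 onset /mv/: /m/ (nasal, 3) → /v/ (fricative, 2) does not rise → illicit
le — σ1 onset /l/, coda /∅/ ok → licit
mja — σ1 onset /mj/ (3→5 rises), coda /∅/ ok → licit
jvut — violates constraint 2: syllable 1 onset /jv/: /j/ (glide, 5) → /v/ (fricative, 2) does not rise → illicit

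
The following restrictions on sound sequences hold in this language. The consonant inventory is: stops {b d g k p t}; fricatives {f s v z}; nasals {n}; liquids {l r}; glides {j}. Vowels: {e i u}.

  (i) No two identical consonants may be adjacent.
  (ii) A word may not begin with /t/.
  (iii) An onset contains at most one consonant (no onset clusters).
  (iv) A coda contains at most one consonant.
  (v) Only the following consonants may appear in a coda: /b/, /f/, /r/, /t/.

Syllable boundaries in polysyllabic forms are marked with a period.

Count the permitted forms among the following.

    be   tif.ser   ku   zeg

be — σ1 onset /b/, coda /∅/ ok → permitted
tif.ser — violates constraint (ii): word begins with /t/ → not permitted
ku — σ1 onset /k/, coda /∅/ ok → permitted
zeg — violates constraint (v): syllable 1 coda contains /g/, which is not a licensed coda consonant → not permitted
Permitted: be, ku → 2.

2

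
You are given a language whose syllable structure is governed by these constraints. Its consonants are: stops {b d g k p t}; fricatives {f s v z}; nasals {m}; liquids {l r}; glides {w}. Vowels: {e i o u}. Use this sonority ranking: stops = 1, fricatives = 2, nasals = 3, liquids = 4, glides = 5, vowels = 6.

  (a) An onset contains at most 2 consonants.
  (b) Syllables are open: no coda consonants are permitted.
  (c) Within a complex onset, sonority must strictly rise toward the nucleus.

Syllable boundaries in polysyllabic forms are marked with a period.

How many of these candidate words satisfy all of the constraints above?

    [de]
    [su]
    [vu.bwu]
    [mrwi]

3

[de] — σ1 onset /d/, coda /∅/ ok → well-formed
[su] — σ1 onset /s/, coda /∅/ ok → well-formed
[vu.bwu] — σ1 onset /v/, coda /∅/ ok; σ2 onset /bw/ (1→5 rises), coda /∅/ ok → well-formed
[mrwi] — violates constraint (a): syllable 1 onset /mrw/ has 3 consonants (> 2) → ill-formed
Well-formed: [de], [su], [vu.bwu] → 3.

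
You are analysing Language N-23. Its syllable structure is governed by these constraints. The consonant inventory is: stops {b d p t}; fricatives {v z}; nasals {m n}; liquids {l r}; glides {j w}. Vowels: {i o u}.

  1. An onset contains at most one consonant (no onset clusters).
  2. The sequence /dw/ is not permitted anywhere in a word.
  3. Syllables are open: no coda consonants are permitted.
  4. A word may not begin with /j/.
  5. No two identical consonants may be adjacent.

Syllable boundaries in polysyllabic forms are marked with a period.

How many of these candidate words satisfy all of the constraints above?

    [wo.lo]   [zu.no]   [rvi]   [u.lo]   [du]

4

[wo.lo] — σ1 onset /w/, coda /∅/ ok; σ2 onset /l/, coda /∅/ ok → permitted
[zu.no] — σ1 onset /z/, coda /∅/ ok; σ2 onset /n/, coda /∅/ ok → permitted
[rvi] — violates constraint 1: syllable 1 onset /rv/ has 2 consonants (> 1) → not permitted
[u.lo] — σ1 onset /∅/, coda /∅/ ok; σ2 onset /l/, coda /∅/ ok → permitted
[du] — σ1 onset /d/, coda /∅/ ok → permitted
Permitted: [wo.lo], [zu.no], [u.lo], [du] → 4.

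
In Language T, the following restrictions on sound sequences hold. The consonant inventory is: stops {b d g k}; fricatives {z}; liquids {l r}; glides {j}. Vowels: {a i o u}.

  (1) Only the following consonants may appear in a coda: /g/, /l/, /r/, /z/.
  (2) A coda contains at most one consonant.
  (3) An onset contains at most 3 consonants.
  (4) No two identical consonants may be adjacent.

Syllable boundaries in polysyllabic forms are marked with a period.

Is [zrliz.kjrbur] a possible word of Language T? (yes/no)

[zrliz.kjrbur] — violates constraint 3: syllable 2 onset /kjrb/ has 4 consonants (> 3) → illicit

no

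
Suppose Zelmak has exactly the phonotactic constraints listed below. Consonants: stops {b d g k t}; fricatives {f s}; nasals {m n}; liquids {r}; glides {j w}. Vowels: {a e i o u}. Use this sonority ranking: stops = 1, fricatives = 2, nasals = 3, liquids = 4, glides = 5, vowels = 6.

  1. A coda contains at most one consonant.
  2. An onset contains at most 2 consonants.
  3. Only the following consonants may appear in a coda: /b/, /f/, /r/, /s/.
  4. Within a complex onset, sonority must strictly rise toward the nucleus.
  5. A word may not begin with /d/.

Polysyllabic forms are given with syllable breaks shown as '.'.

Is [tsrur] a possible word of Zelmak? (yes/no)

no

[tsrur] — violates constraint 2: syllable 1 onset /tsr/ has 3 consonants (> 2) → ill-formed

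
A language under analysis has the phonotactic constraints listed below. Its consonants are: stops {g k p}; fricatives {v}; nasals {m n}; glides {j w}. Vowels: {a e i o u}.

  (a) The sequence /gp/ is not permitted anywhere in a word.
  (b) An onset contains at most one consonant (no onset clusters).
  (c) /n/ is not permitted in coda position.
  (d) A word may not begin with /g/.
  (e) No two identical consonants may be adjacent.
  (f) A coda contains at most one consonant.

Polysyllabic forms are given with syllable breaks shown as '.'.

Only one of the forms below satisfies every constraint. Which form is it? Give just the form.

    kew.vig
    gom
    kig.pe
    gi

kew.vig — σ1 onset /k/, coda /w/ ok; σ2 onset /v/, coda /g/ ok → phonotactically legal
gom — violates constraint (d): word begins with /g/ → phonotactically illegal
kig.pe — violates constraint (a): contains banned sequence /gp/ → phonotactically illegal
gi — violates constraint (d): word begins with /g/ → phonotactically illegal

kew.vig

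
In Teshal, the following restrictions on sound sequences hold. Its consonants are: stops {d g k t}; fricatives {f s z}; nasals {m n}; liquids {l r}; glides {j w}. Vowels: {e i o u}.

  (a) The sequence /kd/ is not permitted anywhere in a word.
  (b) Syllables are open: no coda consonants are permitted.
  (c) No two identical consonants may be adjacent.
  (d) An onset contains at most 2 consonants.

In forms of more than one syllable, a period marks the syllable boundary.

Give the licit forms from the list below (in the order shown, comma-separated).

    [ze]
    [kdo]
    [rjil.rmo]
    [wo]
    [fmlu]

[ze] — σ1 onset /z/, coda /∅/ ok → licit
[kdo] — violates constraint (a): contains banned sequence /kd/ → illicit
[rjil.rmo] — violates constraint (b): syllable 1 coda /l/ has 1 consonant (> 0) → illicit
[wo] — σ1 onset /w/, coda /∅/ ok → licit
[fmlu] — violates constraint (d): syllable 1 onset /fml/ has 3 consonants (> 2) → illicit

[ze], [wo]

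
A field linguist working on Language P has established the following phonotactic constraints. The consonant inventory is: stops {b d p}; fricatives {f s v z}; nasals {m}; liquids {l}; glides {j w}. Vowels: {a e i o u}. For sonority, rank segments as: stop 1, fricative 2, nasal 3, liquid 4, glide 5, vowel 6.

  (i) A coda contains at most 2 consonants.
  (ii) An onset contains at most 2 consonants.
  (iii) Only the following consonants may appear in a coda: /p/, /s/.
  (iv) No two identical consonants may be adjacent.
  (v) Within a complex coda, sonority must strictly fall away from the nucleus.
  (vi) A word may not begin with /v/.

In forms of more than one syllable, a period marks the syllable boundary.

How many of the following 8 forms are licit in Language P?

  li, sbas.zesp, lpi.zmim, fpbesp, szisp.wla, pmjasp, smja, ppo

3

li — σ1 onset /l/, coda /∅/ ok → licit
sbas.zesp — σ1 onset /sb/ (2C), coda /s/ ok; σ2 onset /z/, coda /sp/ (2→1 falls) ok → licit
lpi.zmim — violates constraint (iii): syllable 2 coda contains /m/, which is not a licensed coda consonant → illicit
fpbesp — violates constraint (ii): syllable 1 onset /fpb/ has 3 consonants (> 2) → illicit
szisp.wla — σ1 onset /sz/ (2C), coda /sp/ (2→1 falls) ok; σ2 onset /wl/ (2C), coda /∅/ ok → licit
pmjasp — violates constraint (ii): syllable 1 onset /pmj/ has 3 consonants (> 2) → illicit
smja — violates constraint (ii): syllable 1 onset /smj/ has 3 consonants (> 2) → illicit
ppo — violates constraint (iv): adjacent identical consonants /pp/ → illicit
Licit: li, sbas.zesp, szisp.wla → 3.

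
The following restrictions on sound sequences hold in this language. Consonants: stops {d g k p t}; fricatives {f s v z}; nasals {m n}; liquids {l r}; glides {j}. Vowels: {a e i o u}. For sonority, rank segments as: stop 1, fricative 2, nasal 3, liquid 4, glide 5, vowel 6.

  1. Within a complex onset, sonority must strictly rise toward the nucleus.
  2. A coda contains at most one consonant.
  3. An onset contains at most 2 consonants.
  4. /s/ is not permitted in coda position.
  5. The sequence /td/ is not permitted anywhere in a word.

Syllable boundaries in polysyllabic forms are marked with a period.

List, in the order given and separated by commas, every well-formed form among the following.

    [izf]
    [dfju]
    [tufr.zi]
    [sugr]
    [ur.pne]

[ur.pne]

[izf] — violates constraint 2: syllable 1 coda /zf/ has 2 consonants (> 1) → ill-formed
[dfju] — violates constraint 3: syllable 1 onset /dfj/ has 3 consonants (> 2) → ill-formed
[tufr.zi] — violates constraint 2: syllable 1 coda /fr/ has 2 consonants (> 1) → ill-formed
[sugr] — violates constraint 2: syllable 1 coda /gr/ has 2 consonants (> 1) → ill-formed
[ur.pne] — σ1 onset /∅/, coda /r/ ok; σ2 onset /pn/ (1→3 rises), coda /∅/ ok → well-formed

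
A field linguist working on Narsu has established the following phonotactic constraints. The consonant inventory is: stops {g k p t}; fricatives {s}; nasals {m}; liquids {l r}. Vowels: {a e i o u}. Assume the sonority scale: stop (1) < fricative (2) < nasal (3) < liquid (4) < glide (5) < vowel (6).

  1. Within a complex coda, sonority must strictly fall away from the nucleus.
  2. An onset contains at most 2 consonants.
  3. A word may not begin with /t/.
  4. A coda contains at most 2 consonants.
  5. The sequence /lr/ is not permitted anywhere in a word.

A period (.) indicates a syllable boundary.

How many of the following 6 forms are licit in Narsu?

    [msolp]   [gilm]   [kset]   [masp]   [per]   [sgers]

6

[msolp] — σ1 onset /ms/ (2C), coda /lp/ (4→1 falls) ok → licit
[gilm] — σ1 onset /g/, coda /lm/ (4→3 falls) ok → licit
[kset] — σ1 onset /ks/ (2C), coda /t/ ok → licit
[masp] — σ1 onset /m/, coda /sp/ (2→1 falls) ok → licit
[per] — σ1 onset /p/, coda /r/ ok → licit
[sgers] — σ1 onset /sg/ (2C), coda /rs/ (4→2 falls) ok → licit
Licit: [msolp], [gilm], [kset], [masp], [per], [sgers] → 6.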